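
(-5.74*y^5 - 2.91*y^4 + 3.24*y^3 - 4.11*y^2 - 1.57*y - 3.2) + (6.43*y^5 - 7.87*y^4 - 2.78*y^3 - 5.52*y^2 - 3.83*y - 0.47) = 0.69*y^5 - 10.78*y^4 + 0.46*y^3 - 9.63*y^2 - 5.4*y - 3.67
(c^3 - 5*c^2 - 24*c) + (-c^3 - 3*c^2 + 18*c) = -8*c^2 - 6*c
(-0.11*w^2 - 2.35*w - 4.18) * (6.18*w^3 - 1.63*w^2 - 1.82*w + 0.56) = -0.6798*w^5 - 14.3437*w^4 - 21.8017*w^3 + 11.0288*w^2 + 6.2916*w - 2.3408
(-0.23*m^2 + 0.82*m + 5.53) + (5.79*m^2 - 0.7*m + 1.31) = 5.56*m^2 + 0.12*m + 6.84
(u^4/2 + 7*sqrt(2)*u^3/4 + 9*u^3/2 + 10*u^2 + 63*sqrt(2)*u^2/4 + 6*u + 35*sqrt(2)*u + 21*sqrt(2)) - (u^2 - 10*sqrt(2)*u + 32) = u^4/2 + 7*sqrt(2)*u^3/4 + 9*u^3/2 + 9*u^2 + 63*sqrt(2)*u^2/4 + 6*u + 45*sqrt(2)*u - 32 + 21*sqrt(2)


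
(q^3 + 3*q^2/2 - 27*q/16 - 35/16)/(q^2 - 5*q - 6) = (q^2 + q/2 - 35/16)/(q - 6)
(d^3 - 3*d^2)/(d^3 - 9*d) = d/(d + 3)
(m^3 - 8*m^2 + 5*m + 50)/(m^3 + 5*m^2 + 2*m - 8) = (m^2 - 10*m + 25)/(m^2 + 3*m - 4)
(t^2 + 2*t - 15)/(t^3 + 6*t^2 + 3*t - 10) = (t - 3)/(t^2 + t - 2)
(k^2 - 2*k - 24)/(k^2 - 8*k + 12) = (k + 4)/(k - 2)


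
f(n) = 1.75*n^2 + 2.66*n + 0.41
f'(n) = 3.5*n + 2.66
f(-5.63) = 40.90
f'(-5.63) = -17.04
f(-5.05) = 31.61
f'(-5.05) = -15.02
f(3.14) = 26.02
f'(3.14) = 13.65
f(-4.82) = 28.25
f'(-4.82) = -14.21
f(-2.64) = 5.58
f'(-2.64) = -6.58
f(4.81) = 53.69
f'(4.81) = 19.50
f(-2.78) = 6.54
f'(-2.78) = -7.07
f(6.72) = 97.31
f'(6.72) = 26.18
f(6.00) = 79.37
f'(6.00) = 23.66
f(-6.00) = 47.45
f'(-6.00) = -18.34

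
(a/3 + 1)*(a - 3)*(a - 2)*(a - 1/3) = a^4/3 - 7*a^3/9 - 25*a^2/9 + 7*a - 2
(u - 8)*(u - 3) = u^2 - 11*u + 24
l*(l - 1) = l^2 - l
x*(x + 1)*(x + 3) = x^3 + 4*x^2 + 3*x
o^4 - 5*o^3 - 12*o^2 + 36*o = o*(o - 6)*(o - 2)*(o + 3)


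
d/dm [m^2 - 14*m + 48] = 2*m - 14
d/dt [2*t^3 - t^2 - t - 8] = 6*t^2 - 2*t - 1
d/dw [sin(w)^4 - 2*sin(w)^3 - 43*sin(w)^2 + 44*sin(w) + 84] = 2*(2*sin(w)^3 - 3*sin(w)^2 - 43*sin(w) + 22)*cos(w)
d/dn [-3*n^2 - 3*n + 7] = -6*n - 3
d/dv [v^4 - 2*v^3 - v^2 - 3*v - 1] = 4*v^3 - 6*v^2 - 2*v - 3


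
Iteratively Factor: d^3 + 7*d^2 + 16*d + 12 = (d + 3)*(d^2 + 4*d + 4) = (d + 2)*(d + 3)*(d + 2)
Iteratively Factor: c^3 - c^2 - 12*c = (c)*(c^2 - c - 12) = c*(c + 3)*(c - 4)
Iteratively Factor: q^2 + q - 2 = (q + 2)*(q - 1)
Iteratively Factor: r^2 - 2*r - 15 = (r + 3)*(r - 5)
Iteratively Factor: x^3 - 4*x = (x + 2)*(x^2 - 2*x) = (x - 2)*(x + 2)*(x)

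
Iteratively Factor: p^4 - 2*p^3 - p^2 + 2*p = (p)*(p^3 - 2*p^2 - p + 2) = p*(p - 2)*(p^2 - 1) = p*(p - 2)*(p + 1)*(p - 1)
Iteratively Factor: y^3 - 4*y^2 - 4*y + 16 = (y - 2)*(y^2 - 2*y - 8) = (y - 2)*(y + 2)*(y - 4)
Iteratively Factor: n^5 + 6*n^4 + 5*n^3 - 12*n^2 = (n)*(n^4 + 6*n^3 + 5*n^2 - 12*n) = n*(n + 4)*(n^3 + 2*n^2 - 3*n) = n*(n - 1)*(n + 4)*(n^2 + 3*n) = n*(n - 1)*(n + 3)*(n + 4)*(n)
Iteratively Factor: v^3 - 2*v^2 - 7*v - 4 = (v - 4)*(v^2 + 2*v + 1) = (v - 4)*(v + 1)*(v + 1)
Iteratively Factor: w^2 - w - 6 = (w - 3)*(w + 2)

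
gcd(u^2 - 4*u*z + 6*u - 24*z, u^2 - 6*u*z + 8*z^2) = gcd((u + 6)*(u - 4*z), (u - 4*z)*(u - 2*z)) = -u + 4*z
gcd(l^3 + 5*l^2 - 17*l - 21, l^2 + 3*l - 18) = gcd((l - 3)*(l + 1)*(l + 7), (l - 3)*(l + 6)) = l - 3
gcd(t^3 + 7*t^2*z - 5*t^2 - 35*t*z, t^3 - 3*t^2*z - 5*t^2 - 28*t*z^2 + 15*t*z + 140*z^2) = t - 5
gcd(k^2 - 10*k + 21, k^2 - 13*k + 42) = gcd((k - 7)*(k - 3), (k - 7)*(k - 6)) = k - 7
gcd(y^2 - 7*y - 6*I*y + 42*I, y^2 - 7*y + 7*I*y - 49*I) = y - 7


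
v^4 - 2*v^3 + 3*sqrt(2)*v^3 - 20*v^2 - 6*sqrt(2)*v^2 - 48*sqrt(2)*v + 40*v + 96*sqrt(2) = (v - 2)*(v - 3*sqrt(2))*(v + 2*sqrt(2))*(v + 4*sqrt(2))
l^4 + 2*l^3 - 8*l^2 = l^2*(l - 2)*(l + 4)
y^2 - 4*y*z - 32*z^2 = (y - 8*z)*(y + 4*z)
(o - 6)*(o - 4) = o^2 - 10*o + 24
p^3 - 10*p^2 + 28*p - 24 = (p - 6)*(p - 2)^2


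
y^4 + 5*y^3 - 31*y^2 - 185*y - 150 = (y - 6)*(y + 1)*(y + 5)^2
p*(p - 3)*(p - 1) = p^3 - 4*p^2 + 3*p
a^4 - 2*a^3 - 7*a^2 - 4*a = a*(a - 4)*(a + 1)^2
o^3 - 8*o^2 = o^2*(o - 8)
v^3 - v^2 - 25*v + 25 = (v - 5)*(v - 1)*(v + 5)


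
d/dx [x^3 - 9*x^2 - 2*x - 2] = 3*x^2 - 18*x - 2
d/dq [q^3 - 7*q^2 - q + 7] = 3*q^2 - 14*q - 1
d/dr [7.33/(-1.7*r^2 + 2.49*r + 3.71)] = (24.922*r - 18.2517)/(-1.7*r^2 + 2.49*r + 3.71)^2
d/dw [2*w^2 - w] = 4*w - 1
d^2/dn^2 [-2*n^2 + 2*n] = -4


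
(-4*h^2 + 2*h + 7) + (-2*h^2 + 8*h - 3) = -6*h^2 + 10*h + 4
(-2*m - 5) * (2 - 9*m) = 18*m^2 + 41*m - 10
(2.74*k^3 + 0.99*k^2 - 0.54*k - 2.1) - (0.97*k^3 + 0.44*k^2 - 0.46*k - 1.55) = 1.77*k^3 + 0.55*k^2 - 0.08*k - 0.55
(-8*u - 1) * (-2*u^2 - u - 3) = 16*u^3 + 10*u^2 + 25*u + 3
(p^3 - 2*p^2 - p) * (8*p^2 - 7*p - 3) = 8*p^5 - 23*p^4 + 3*p^3 + 13*p^2 + 3*p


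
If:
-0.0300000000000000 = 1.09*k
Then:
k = -0.03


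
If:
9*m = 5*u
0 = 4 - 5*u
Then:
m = 4/9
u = 4/5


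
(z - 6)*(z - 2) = z^2 - 8*z + 12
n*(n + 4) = n^2 + 4*n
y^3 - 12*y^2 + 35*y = y*(y - 7)*(y - 5)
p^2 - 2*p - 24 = (p - 6)*(p + 4)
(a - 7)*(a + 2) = a^2 - 5*a - 14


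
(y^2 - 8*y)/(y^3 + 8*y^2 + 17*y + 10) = y*(y - 8)/(y^3 + 8*y^2 + 17*y + 10)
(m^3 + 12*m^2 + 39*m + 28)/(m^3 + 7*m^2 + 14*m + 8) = (m + 7)/(m + 2)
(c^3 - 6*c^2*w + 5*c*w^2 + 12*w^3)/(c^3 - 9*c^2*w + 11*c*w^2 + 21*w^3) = (-c + 4*w)/(-c + 7*w)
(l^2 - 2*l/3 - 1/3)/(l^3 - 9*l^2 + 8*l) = (l + 1/3)/(l*(l - 8))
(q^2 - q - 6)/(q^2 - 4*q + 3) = (q + 2)/(q - 1)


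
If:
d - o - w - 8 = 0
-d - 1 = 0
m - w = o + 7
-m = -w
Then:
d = -1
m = -2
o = -7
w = -2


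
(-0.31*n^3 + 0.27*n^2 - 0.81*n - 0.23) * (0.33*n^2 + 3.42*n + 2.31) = -0.1023*n^5 - 0.9711*n^4 - 0.06*n^3 - 2.2224*n^2 - 2.6577*n - 0.5313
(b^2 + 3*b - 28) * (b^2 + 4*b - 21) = b^4 + 7*b^3 - 37*b^2 - 175*b + 588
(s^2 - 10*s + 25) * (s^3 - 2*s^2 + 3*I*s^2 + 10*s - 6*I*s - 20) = s^5 - 12*s^4 + 3*I*s^4 + 55*s^3 - 36*I*s^3 - 170*s^2 + 135*I*s^2 + 450*s - 150*I*s - 500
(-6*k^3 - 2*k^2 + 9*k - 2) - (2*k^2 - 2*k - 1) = -6*k^3 - 4*k^2 + 11*k - 1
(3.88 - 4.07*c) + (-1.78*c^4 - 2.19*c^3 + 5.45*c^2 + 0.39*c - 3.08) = -1.78*c^4 - 2.19*c^3 + 5.45*c^2 - 3.68*c + 0.8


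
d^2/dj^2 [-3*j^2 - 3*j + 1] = -6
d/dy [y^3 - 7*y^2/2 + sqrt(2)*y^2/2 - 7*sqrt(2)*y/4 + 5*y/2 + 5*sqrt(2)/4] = 3*y^2 - 7*y + sqrt(2)*y - 7*sqrt(2)/4 + 5/2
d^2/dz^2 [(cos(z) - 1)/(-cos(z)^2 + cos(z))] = (cos(z)^2 - 2)/cos(z)^3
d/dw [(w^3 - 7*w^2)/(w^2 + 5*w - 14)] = w*(w^3 + 10*w^2 - 77*w + 196)/(w^4 + 10*w^3 - 3*w^2 - 140*w + 196)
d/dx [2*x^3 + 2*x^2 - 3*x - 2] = 6*x^2 + 4*x - 3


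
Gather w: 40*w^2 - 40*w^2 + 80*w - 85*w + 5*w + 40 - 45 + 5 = 0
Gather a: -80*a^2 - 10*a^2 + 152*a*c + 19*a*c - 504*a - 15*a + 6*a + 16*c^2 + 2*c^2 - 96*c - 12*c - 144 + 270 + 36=-90*a^2 + a*(171*c - 513) + 18*c^2 - 108*c + 162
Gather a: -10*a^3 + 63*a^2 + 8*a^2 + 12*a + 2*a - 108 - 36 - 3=-10*a^3 + 71*a^2 + 14*a - 147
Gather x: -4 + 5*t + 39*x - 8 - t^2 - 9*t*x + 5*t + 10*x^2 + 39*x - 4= -t^2 + 10*t + 10*x^2 + x*(78 - 9*t) - 16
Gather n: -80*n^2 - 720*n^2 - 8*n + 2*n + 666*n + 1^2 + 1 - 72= -800*n^2 + 660*n - 70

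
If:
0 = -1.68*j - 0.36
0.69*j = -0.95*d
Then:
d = 0.16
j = -0.21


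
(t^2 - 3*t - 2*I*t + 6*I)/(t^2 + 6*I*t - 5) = (t^2 - 3*t - 2*I*t + 6*I)/(t^2 + 6*I*t - 5)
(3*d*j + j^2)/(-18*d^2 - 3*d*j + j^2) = -j/(6*d - j)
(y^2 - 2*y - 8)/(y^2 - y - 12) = (y + 2)/(y + 3)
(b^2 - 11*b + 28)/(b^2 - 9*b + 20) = (b - 7)/(b - 5)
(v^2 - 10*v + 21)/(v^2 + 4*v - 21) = (v - 7)/(v + 7)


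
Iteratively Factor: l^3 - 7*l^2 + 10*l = (l)*(l^2 - 7*l + 10) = l*(l - 5)*(l - 2)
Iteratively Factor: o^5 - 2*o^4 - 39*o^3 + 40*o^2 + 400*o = (o + 4)*(o^4 - 6*o^3 - 15*o^2 + 100*o) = o*(o + 4)*(o^3 - 6*o^2 - 15*o + 100) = o*(o - 5)*(o + 4)*(o^2 - o - 20) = o*(o - 5)^2*(o + 4)*(o + 4)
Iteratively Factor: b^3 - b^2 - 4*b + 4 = (b - 1)*(b^2 - 4) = (b - 1)*(b + 2)*(b - 2)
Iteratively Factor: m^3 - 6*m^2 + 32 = (m - 4)*(m^2 - 2*m - 8) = (m - 4)^2*(m + 2)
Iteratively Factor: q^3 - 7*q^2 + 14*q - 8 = (q - 4)*(q^2 - 3*q + 2) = (q - 4)*(q - 1)*(q - 2)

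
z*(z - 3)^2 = z^3 - 6*z^2 + 9*z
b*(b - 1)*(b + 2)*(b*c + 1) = b^4*c + b^3*c + b^3 - 2*b^2*c + b^2 - 2*b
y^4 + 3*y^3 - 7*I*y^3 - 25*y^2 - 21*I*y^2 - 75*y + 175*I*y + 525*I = (y - 5)*(y + 3)*(y + 5)*(y - 7*I)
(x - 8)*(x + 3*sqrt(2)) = x^2 - 8*x + 3*sqrt(2)*x - 24*sqrt(2)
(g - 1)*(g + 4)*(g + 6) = g^3 + 9*g^2 + 14*g - 24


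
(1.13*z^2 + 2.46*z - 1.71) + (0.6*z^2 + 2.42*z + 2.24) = 1.73*z^2 + 4.88*z + 0.53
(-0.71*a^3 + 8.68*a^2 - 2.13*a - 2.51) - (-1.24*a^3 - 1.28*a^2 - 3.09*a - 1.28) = 0.53*a^3 + 9.96*a^2 + 0.96*a - 1.23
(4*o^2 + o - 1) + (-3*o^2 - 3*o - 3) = o^2 - 2*o - 4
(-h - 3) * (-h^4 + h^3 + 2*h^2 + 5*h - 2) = h^5 + 2*h^4 - 5*h^3 - 11*h^2 - 13*h + 6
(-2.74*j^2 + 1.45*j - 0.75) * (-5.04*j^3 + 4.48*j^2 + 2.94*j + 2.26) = 13.8096*j^5 - 19.5832*j^4 + 2.2204*j^3 - 5.2894*j^2 + 1.072*j - 1.695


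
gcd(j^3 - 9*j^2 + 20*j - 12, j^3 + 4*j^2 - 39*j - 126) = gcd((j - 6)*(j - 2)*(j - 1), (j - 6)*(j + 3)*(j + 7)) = j - 6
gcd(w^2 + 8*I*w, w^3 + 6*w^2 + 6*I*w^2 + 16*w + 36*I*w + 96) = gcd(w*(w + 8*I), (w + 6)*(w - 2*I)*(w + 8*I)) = w + 8*I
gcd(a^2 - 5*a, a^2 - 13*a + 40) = a - 5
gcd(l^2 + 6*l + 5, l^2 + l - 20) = l + 5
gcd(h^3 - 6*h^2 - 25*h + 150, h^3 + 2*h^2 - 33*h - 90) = h^2 - h - 30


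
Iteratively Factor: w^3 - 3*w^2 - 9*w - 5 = (w - 5)*(w^2 + 2*w + 1) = (w - 5)*(w + 1)*(w + 1)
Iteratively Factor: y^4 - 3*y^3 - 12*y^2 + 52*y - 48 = (y - 2)*(y^3 - y^2 - 14*y + 24) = (y - 2)*(y + 4)*(y^2 - 5*y + 6) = (y - 2)^2*(y + 4)*(y - 3)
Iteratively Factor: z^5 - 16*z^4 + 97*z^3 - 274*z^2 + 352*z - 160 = (z - 4)*(z^4 - 12*z^3 + 49*z^2 - 78*z + 40) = (z - 4)*(z - 1)*(z^3 - 11*z^2 + 38*z - 40) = (z - 4)*(z - 2)*(z - 1)*(z^2 - 9*z + 20) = (z - 5)*(z - 4)*(z - 2)*(z - 1)*(z - 4)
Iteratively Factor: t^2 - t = (t)*(t - 1)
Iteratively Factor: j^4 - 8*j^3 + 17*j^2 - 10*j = (j - 2)*(j^3 - 6*j^2 + 5*j) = j*(j - 2)*(j^2 - 6*j + 5) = j*(j - 5)*(j - 2)*(j - 1)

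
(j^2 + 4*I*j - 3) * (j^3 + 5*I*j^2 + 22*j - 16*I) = j^5 + 9*I*j^4 - j^3 + 57*I*j^2 - 2*j + 48*I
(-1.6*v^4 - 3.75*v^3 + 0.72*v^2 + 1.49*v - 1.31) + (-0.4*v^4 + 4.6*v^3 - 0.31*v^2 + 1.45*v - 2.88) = -2.0*v^4 + 0.85*v^3 + 0.41*v^2 + 2.94*v - 4.19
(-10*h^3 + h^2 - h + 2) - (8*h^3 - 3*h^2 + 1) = -18*h^3 + 4*h^2 - h + 1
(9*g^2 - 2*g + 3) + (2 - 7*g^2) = 2*g^2 - 2*g + 5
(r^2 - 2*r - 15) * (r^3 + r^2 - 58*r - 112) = r^5 - r^4 - 75*r^3 - 11*r^2 + 1094*r + 1680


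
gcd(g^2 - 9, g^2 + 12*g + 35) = 1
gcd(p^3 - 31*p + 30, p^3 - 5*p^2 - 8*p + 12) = p - 1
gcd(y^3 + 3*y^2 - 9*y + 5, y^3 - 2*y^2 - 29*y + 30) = y^2 + 4*y - 5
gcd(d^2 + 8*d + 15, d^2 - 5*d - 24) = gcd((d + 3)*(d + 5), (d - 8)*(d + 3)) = d + 3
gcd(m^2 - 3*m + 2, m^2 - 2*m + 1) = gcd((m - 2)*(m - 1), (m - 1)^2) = m - 1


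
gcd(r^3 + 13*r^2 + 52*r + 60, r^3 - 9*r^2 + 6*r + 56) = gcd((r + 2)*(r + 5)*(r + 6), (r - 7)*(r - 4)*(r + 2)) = r + 2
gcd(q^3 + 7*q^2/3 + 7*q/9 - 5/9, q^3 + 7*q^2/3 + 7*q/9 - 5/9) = q^3 + 7*q^2/3 + 7*q/9 - 5/9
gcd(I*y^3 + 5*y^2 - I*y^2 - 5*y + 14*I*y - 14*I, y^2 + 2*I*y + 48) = 1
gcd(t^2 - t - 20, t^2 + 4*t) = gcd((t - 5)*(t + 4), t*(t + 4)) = t + 4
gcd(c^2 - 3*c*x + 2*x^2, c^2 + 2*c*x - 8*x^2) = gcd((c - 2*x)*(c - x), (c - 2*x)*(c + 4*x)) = -c + 2*x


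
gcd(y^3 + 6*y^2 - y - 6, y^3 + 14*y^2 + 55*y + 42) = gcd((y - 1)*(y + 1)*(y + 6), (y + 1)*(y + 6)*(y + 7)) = y^2 + 7*y + 6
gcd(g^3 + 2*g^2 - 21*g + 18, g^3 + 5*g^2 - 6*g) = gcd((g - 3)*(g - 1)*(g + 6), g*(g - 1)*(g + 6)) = g^2 + 5*g - 6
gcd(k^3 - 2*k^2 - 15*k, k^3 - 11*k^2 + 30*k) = k^2 - 5*k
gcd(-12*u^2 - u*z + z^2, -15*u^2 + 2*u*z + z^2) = 1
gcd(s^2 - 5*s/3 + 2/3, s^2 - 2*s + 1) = s - 1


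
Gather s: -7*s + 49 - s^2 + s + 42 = -s^2 - 6*s + 91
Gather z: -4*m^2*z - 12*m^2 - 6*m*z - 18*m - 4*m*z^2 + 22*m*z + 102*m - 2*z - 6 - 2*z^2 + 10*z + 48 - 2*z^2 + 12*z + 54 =-12*m^2 + 84*m + z^2*(-4*m - 4) + z*(-4*m^2 + 16*m + 20) + 96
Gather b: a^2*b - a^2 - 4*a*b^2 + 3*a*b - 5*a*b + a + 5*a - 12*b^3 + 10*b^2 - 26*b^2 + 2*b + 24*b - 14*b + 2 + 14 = -a^2 + 6*a - 12*b^3 + b^2*(-4*a - 16) + b*(a^2 - 2*a + 12) + 16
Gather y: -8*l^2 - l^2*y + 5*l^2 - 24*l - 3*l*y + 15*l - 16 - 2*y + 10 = -3*l^2 - 9*l + y*(-l^2 - 3*l - 2) - 6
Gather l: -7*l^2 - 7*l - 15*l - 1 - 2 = -7*l^2 - 22*l - 3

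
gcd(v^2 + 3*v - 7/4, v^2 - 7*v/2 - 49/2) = v + 7/2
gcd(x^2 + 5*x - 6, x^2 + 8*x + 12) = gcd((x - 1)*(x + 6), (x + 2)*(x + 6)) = x + 6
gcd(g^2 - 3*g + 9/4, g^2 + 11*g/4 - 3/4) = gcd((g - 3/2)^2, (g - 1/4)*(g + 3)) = 1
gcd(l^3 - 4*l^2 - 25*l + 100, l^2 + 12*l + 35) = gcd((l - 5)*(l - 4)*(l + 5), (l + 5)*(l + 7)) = l + 5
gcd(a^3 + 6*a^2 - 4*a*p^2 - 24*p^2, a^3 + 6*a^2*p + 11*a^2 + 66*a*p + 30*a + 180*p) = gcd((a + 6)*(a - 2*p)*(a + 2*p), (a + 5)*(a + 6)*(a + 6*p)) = a + 6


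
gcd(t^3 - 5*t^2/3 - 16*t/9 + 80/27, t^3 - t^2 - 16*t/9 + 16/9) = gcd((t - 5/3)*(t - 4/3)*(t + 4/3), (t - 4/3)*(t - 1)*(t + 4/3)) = t^2 - 16/9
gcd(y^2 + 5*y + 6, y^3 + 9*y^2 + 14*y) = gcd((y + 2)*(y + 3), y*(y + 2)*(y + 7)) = y + 2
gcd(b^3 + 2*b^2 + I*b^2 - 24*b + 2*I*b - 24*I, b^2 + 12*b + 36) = b + 6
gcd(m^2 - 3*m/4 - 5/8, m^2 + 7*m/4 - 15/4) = m - 5/4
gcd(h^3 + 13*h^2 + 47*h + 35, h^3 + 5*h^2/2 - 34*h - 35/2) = h + 7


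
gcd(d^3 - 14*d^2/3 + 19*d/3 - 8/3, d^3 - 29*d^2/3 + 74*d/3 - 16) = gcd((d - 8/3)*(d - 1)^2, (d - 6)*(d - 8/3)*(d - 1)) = d^2 - 11*d/3 + 8/3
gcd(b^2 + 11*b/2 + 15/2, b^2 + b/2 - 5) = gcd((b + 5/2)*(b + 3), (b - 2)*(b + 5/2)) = b + 5/2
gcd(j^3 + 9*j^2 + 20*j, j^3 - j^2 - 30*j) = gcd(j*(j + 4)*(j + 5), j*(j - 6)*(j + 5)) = j^2 + 5*j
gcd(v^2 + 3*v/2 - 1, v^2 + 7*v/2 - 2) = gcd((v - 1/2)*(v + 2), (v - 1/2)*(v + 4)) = v - 1/2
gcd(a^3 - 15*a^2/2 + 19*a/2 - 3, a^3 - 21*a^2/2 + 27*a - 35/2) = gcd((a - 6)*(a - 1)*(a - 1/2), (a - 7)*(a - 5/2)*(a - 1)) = a - 1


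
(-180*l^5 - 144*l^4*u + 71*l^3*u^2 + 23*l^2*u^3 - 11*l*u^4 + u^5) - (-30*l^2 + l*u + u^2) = -180*l^5 - 144*l^4*u + 71*l^3*u^2 + 23*l^2*u^3 + 30*l^2 - 11*l*u^4 - l*u + u^5 - u^2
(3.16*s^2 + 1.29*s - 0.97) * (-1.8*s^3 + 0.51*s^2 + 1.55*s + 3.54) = -5.688*s^5 - 0.7104*s^4 + 7.3019*s^3 + 12.6912*s^2 + 3.0631*s - 3.4338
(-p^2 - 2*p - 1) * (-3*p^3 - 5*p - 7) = 3*p^5 + 6*p^4 + 8*p^3 + 17*p^2 + 19*p + 7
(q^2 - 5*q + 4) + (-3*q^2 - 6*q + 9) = -2*q^2 - 11*q + 13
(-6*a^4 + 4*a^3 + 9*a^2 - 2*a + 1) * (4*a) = -24*a^5 + 16*a^4 + 36*a^3 - 8*a^2 + 4*a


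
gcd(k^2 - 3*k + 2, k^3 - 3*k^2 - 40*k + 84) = k - 2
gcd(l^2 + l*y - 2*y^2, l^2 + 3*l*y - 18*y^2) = 1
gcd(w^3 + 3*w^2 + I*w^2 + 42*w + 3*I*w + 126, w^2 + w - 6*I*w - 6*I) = w - 6*I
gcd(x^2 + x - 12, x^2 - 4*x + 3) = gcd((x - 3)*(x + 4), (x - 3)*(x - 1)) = x - 3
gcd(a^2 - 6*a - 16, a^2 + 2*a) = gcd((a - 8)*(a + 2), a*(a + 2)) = a + 2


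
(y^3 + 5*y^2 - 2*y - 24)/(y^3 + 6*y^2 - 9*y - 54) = (y^2 + 2*y - 8)/(y^2 + 3*y - 18)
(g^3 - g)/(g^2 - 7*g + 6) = g*(g + 1)/(g - 6)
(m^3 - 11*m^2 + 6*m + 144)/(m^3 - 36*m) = (m^2 - 5*m - 24)/(m*(m + 6))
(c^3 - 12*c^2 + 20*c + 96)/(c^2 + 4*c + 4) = (c^2 - 14*c + 48)/(c + 2)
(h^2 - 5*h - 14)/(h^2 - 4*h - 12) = (h - 7)/(h - 6)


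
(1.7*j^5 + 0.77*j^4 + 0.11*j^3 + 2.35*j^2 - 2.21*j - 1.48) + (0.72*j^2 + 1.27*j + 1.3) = 1.7*j^5 + 0.77*j^4 + 0.11*j^3 + 3.07*j^2 - 0.94*j - 0.18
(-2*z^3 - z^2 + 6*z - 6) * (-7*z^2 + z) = 14*z^5 + 5*z^4 - 43*z^3 + 48*z^2 - 6*z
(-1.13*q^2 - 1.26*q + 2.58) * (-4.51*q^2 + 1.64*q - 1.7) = 5.0963*q^4 + 3.8294*q^3 - 11.7812*q^2 + 6.3732*q - 4.386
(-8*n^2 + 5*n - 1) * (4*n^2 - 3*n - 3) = -32*n^4 + 44*n^3 + 5*n^2 - 12*n + 3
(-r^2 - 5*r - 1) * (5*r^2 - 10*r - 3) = -5*r^4 - 15*r^3 + 48*r^2 + 25*r + 3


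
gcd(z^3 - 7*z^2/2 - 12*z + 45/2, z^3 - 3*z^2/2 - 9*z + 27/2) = z^2 + 3*z/2 - 9/2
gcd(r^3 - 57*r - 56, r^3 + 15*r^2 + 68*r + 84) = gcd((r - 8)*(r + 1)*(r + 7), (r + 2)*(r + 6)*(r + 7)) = r + 7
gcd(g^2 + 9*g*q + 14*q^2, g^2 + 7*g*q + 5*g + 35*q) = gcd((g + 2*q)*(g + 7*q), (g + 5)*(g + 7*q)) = g + 7*q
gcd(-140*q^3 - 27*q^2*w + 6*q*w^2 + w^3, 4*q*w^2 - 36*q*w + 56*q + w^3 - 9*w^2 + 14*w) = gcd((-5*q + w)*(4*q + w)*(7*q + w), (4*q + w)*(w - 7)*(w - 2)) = 4*q + w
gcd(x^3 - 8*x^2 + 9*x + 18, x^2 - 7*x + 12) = x - 3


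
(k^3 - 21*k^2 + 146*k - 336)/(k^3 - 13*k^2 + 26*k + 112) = (k - 6)/(k + 2)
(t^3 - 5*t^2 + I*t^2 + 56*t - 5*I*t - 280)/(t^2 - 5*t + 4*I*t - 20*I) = (t^2 + I*t + 56)/(t + 4*I)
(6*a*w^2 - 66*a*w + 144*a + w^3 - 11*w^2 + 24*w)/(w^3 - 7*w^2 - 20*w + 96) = (6*a + w)/(w + 4)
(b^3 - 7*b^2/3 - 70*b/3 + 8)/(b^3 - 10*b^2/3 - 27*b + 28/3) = (b - 6)/(b - 7)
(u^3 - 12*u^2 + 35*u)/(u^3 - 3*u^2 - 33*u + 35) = u*(u - 5)/(u^2 + 4*u - 5)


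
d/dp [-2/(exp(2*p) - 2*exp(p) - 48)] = 4*(exp(p) - 1)*exp(p)/(-exp(2*p) + 2*exp(p) + 48)^2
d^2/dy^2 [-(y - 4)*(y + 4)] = -2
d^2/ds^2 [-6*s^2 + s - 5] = -12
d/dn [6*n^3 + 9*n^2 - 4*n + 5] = 18*n^2 + 18*n - 4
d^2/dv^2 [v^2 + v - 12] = 2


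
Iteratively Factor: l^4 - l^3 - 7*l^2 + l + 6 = (l + 2)*(l^3 - 3*l^2 - l + 3) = (l + 1)*(l + 2)*(l^2 - 4*l + 3) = (l - 1)*(l + 1)*(l + 2)*(l - 3)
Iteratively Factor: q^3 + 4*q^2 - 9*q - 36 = (q + 3)*(q^2 + q - 12) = (q - 3)*(q + 3)*(q + 4)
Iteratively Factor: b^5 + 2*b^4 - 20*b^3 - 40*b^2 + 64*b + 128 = (b + 2)*(b^4 - 20*b^2 + 64) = (b + 2)^2*(b^3 - 2*b^2 - 16*b + 32) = (b - 4)*(b + 2)^2*(b^2 + 2*b - 8) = (b - 4)*(b + 2)^2*(b + 4)*(b - 2)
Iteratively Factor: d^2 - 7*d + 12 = (d - 4)*(d - 3)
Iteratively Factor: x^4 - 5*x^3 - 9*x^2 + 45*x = (x - 5)*(x^3 - 9*x) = x*(x - 5)*(x^2 - 9) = x*(x - 5)*(x - 3)*(x + 3)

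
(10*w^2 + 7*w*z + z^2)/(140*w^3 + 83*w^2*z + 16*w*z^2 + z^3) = (2*w + z)/(28*w^2 + 11*w*z + z^2)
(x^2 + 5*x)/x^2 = (x + 5)/x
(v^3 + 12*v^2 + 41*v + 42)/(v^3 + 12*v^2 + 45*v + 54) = (v^2 + 9*v + 14)/(v^2 + 9*v + 18)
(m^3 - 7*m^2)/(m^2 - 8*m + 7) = m^2/(m - 1)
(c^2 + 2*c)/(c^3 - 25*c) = (c + 2)/(c^2 - 25)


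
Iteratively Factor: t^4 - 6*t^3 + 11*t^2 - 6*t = (t)*(t^3 - 6*t^2 + 11*t - 6) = t*(t - 1)*(t^2 - 5*t + 6) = t*(t - 2)*(t - 1)*(t - 3)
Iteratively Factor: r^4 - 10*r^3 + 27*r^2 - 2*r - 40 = (r + 1)*(r^3 - 11*r^2 + 38*r - 40) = (r - 4)*(r + 1)*(r^2 - 7*r + 10) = (r - 4)*(r - 2)*(r + 1)*(r - 5)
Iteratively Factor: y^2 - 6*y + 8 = (y - 2)*(y - 4)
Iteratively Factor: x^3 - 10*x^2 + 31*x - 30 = (x - 2)*(x^2 - 8*x + 15) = (x - 5)*(x - 2)*(x - 3)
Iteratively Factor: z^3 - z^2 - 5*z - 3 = (z + 1)*(z^2 - 2*z - 3) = (z + 1)^2*(z - 3)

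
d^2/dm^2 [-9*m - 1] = 0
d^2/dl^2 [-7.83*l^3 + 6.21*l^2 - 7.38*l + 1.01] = 12.42 - 46.98*l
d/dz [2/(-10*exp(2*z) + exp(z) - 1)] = (40*exp(z) - 2)*exp(z)/(10*exp(2*z) - exp(z) + 1)^2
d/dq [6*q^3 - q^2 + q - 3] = 18*q^2 - 2*q + 1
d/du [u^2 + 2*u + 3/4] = 2*u + 2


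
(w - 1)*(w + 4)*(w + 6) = w^3 + 9*w^2 + 14*w - 24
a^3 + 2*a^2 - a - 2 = (a - 1)*(a + 1)*(a + 2)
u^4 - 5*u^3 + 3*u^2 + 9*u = u*(u - 3)^2*(u + 1)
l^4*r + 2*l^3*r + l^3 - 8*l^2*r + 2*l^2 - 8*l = l*(l - 2)*(l + 4)*(l*r + 1)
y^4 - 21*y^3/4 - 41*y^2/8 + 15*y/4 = y*(y - 6)*(y - 1/2)*(y + 5/4)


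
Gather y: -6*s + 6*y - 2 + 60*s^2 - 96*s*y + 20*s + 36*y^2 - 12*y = 60*s^2 + 14*s + 36*y^2 + y*(-96*s - 6) - 2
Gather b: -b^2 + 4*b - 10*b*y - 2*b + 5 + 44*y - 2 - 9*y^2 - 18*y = -b^2 + b*(2 - 10*y) - 9*y^2 + 26*y + 3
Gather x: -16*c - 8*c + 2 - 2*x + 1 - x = -24*c - 3*x + 3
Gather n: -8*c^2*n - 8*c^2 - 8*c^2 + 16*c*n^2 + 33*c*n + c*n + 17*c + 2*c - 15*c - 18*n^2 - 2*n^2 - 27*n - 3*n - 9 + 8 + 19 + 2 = -16*c^2 + 4*c + n^2*(16*c - 20) + n*(-8*c^2 + 34*c - 30) + 20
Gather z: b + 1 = b + 1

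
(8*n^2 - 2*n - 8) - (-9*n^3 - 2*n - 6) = 9*n^3 + 8*n^2 - 2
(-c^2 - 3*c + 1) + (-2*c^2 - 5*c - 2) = -3*c^2 - 8*c - 1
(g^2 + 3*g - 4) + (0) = g^2 + 3*g - 4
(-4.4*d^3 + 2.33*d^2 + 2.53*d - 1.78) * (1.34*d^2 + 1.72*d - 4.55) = -5.896*d^5 - 4.4458*d^4 + 27.4178*d^3 - 8.6351*d^2 - 14.5731*d + 8.099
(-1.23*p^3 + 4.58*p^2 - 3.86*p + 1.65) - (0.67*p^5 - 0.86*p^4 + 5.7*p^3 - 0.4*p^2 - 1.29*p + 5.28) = -0.67*p^5 + 0.86*p^4 - 6.93*p^3 + 4.98*p^2 - 2.57*p - 3.63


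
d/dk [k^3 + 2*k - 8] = 3*k^2 + 2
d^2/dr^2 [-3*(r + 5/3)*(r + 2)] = -6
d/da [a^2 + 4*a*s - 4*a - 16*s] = 2*a + 4*s - 4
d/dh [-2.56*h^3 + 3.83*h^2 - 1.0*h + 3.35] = -7.68*h^2 + 7.66*h - 1.0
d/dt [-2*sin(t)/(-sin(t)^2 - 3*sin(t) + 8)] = 2*(cos(t)^2 - 9)*cos(t)/(sin(t)^2 + 3*sin(t) - 8)^2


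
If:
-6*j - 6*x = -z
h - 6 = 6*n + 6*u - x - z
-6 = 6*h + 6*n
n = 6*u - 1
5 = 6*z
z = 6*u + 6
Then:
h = 31/6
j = 1523/36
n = -37/6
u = -31/36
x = -253/6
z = 5/6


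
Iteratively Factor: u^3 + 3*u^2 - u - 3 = (u + 1)*(u^2 + 2*u - 3) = (u + 1)*(u + 3)*(u - 1)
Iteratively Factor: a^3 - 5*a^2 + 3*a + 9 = (a - 3)*(a^2 - 2*a - 3) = (a - 3)*(a + 1)*(a - 3)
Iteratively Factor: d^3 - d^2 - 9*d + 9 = (d - 1)*(d^2 - 9) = (d - 1)*(d + 3)*(d - 3)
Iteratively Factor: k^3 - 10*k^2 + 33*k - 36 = (k - 4)*(k^2 - 6*k + 9) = (k - 4)*(k - 3)*(k - 3)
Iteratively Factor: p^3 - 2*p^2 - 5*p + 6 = (p - 1)*(p^2 - p - 6) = (p - 1)*(p + 2)*(p - 3)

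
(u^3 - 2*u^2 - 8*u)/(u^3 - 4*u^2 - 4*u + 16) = u/(u - 2)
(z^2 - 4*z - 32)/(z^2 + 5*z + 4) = (z - 8)/(z + 1)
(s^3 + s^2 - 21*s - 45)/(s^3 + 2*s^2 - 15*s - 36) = (s - 5)/(s - 4)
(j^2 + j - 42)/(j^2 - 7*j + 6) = (j + 7)/(j - 1)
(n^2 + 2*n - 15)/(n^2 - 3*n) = (n + 5)/n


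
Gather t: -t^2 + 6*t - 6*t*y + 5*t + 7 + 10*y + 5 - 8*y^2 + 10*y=-t^2 + t*(11 - 6*y) - 8*y^2 + 20*y + 12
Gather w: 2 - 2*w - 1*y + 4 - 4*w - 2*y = -6*w - 3*y + 6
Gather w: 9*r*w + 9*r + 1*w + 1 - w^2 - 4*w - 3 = 9*r - w^2 + w*(9*r - 3) - 2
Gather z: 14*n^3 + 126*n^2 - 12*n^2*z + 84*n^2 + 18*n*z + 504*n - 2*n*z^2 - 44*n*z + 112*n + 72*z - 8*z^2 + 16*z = 14*n^3 + 210*n^2 + 616*n + z^2*(-2*n - 8) + z*(-12*n^2 - 26*n + 88)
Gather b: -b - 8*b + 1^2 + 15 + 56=72 - 9*b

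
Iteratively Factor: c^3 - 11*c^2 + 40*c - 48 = (c - 4)*(c^2 - 7*c + 12) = (c - 4)*(c - 3)*(c - 4)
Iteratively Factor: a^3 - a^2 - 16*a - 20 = (a + 2)*(a^2 - 3*a - 10) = (a - 5)*(a + 2)*(a + 2)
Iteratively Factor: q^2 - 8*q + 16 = (q - 4)*(q - 4)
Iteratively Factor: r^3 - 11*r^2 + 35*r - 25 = (r - 5)*(r^2 - 6*r + 5) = (r - 5)*(r - 1)*(r - 5)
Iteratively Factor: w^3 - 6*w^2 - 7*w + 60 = (w + 3)*(w^2 - 9*w + 20) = (w - 4)*(w + 3)*(w - 5)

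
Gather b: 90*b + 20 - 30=90*b - 10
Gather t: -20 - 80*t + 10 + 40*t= -40*t - 10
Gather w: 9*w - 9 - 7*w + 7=2*w - 2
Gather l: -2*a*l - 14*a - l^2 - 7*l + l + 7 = -14*a - l^2 + l*(-2*a - 6) + 7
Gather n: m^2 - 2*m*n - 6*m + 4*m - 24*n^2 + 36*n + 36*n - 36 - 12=m^2 - 2*m - 24*n^2 + n*(72 - 2*m) - 48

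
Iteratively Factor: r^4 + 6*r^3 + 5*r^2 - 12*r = (r + 4)*(r^3 + 2*r^2 - 3*r) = r*(r + 4)*(r^2 + 2*r - 3) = r*(r + 3)*(r + 4)*(r - 1)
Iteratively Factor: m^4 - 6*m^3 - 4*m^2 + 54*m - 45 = (m + 3)*(m^3 - 9*m^2 + 23*m - 15) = (m - 3)*(m + 3)*(m^2 - 6*m + 5) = (m - 3)*(m - 1)*(m + 3)*(m - 5)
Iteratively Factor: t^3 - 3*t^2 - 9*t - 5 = (t + 1)*(t^2 - 4*t - 5) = (t - 5)*(t + 1)*(t + 1)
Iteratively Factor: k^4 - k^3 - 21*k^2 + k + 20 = (k - 1)*(k^3 - 21*k - 20) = (k - 1)*(k + 1)*(k^2 - k - 20) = (k - 5)*(k - 1)*(k + 1)*(k + 4)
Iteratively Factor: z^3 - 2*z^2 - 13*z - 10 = (z + 2)*(z^2 - 4*z - 5) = (z + 1)*(z + 2)*(z - 5)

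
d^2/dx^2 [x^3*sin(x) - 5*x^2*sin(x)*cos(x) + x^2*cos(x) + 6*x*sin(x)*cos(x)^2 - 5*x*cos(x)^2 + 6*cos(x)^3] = -x^3*sin(x) + 10*x^2*sin(2*x) + 5*x^2*cos(x) + x*sin(x)/2 - 27*x*sin(3*x)/2 - 10*x*cos(2*x) + 5*sin(2*x) + cos(x)/2 - 9*cos(3*x)/2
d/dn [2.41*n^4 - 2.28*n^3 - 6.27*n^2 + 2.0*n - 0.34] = 9.64*n^3 - 6.84*n^2 - 12.54*n + 2.0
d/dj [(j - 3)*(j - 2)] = 2*j - 5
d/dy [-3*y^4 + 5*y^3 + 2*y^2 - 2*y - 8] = -12*y^3 + 15*y^2 + 4*y - 2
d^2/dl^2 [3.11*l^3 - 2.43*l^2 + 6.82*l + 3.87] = 18.66*l - 4.86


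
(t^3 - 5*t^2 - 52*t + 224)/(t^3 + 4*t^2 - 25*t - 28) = (t - 8)/(t + 1)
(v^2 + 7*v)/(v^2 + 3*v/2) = 2*(v + 7)/(2*v + 3)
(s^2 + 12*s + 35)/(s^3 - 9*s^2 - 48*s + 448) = (s + 5)/(s^2 - 16*s + 64)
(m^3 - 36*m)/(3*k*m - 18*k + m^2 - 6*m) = m*(m + 6)/(3*k + m)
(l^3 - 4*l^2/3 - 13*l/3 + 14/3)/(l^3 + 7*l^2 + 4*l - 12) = (l - 7/3)/(l + 6)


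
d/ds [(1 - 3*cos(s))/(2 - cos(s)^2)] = (3*cos(s)^2 - 2*cos(s) + 6)*sin(s)/(sin(s)^2 + 1)^2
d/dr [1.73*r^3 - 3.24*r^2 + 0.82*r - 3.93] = 5.19*r^2 - 6.48*r + 0.82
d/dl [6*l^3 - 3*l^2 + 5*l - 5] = 18*l^2 - 6*l + 5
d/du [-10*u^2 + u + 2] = 1 - 20*u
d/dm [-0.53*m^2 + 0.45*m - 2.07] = 0.45 - 1.06*m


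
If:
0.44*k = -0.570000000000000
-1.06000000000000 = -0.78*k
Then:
No Solution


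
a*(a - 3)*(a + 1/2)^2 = a^4 - 2*a^3 - 11*a^2/4 - 3*a/4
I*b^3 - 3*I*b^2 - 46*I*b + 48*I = (b - 8)*(b + 6)*(I*b - I)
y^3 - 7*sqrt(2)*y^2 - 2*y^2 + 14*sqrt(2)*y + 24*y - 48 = (y - 2)*(y - 4*sqrt(2))*(y - 3*sqrt(2))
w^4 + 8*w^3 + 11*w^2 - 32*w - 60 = (w - 2)*(w + 2)*(w + 3)*(w + 5)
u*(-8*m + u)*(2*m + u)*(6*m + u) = -96*m^3*u - 52*m^2*u^2 + u^4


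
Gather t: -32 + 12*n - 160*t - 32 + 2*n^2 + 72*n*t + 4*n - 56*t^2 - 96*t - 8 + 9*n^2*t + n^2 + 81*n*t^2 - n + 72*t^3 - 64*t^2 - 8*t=3*n^2 + 15*n + 72*t^3 + t^2*(81*n - 120) + t*(9*n^2 + 72*n - 264) - 72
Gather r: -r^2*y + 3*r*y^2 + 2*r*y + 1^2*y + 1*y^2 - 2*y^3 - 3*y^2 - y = -r^2*y + r*(3*y^2 + 2*y) - 2*y^3 - 2*y^2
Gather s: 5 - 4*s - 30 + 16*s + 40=12*s + 15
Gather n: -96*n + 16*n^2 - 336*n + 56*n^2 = 72*n^2 - 432*n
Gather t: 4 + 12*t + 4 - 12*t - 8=0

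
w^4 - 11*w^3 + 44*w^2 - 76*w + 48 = (w - 4)*(w - 3)*(w - 2)^2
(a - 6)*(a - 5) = a^2 - 11*a + 30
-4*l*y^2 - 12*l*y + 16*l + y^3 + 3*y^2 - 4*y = (-4*l + y)*(y - 1)*(y + 4)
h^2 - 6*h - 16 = (h - 8)*(h + 2)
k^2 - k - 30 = (k - 6)*(k + 5)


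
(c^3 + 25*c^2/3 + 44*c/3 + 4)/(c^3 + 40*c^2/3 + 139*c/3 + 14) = (c + 2)/(c + 7)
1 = 1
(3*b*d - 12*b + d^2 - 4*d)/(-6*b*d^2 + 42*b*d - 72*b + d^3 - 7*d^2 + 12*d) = (-3*b - d)/(6*b*d - 18*b - d^2 + 3*d)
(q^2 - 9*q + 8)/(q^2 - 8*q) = (q - 1)/q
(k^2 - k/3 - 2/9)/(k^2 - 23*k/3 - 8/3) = (k - 2/3)/(k - 8)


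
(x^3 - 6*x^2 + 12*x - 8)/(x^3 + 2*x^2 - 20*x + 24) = (x - 2)/(x + 6)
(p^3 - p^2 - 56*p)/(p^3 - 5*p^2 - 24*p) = (p + 7)/(p + 3)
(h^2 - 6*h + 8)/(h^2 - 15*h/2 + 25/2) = 2*(h^2 - 6*h + 8)/(2*h^2 - 15*h + 25)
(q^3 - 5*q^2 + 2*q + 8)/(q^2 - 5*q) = (q^3 - 5*q^2 + 2*q + 8)/(q*(q - 5))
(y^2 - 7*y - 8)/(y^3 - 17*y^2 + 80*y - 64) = (y + 1)/(y^2 - 9*y + 8)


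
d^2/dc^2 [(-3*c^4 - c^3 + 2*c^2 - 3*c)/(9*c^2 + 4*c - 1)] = 2*(-243*c^6 - 324*c^5 - 63*c^4 - 244*c^3 + 48*c^2 - 84*c - 10)/(729*c^6 + 972*c^5 + 189*c^4 - 152*c^3 - 21*c^2 + 12*c - 1)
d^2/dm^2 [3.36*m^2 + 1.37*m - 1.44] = 6.72000000000000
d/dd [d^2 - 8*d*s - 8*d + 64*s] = 2*d - 8*s - 8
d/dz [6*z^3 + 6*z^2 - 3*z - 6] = 18*z^2 + 12*z - 3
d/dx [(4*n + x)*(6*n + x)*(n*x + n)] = n*(24*n^2 + 20*n*x + 10*n + 3*x^2 + 2*x)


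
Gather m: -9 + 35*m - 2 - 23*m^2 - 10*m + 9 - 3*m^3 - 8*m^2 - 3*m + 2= -3*m^3 - 31*m^2 + 22*m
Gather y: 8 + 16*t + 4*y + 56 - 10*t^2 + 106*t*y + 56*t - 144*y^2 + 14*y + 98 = -10*t^2 + 72*t - 144*y^2 + y*(106*t + 18) + 162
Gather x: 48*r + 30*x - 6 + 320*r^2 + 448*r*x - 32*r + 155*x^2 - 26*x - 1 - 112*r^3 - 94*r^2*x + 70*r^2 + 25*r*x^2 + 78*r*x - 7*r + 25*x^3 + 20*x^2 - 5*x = -112*r^3 + 390*r^2 + 9*r + 25*x^3 + x^2*(25*r + 175) + x*(-94*r^2 + 526*r - 1) - 7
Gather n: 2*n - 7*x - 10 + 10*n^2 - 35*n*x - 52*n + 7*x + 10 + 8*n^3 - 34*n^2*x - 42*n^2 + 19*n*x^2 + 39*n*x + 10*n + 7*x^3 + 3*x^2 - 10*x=8*n^3 + n^2*(-34*x - 32) + n*(19*x^2 + 4*x - 40) + 7*x^3 + 3*x^2 - 10*x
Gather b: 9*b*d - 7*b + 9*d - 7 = b*(9*d - 7) + 9*d - 7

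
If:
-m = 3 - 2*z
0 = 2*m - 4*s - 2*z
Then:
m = 2*z - 3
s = z/2 - 3/2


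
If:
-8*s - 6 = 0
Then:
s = -3/4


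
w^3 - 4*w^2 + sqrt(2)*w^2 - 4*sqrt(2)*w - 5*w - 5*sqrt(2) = (w - 5)*(w + 1)*(w + sqrt(2))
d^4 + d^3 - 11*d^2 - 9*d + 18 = (d - 3)*(d - 1)*(d + 2)*(d + 3)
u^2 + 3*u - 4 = (u - 1)*(u + 4)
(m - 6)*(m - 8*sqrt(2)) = m^2 - 8*sqrt(2)*m - 6*m + 48*sqrt(2)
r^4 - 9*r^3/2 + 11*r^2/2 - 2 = (r - 2)^2*(r - 1)*(r + 1/2)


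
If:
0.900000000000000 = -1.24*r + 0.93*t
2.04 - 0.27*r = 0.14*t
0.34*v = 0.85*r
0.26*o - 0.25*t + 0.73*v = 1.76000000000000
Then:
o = -16.23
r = 4.17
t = 6.53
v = 10.43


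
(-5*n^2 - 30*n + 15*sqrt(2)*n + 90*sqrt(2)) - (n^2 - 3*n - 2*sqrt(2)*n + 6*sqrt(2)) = -6*n^2 - 27*n + 17*sqrt(2)*n + 84*sqrt(2)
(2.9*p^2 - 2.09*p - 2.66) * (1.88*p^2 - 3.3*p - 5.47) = 5.452*p^4 - 13.4992*p^3 - 13.9668*p^2 + 20.2103*p + 14.5502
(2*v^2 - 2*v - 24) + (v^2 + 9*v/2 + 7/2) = 3*v^2 + 5*v/2 - 41/2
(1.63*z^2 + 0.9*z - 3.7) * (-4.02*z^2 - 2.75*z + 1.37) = -6.5526*z^4 - 8.1005*z^3 + 14.6321*z^2 + 11.408*z - 5.069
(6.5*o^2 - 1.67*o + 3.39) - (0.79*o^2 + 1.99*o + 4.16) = 5.71*o^2 - 3.66*o - 0.77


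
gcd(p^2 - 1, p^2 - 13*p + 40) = 1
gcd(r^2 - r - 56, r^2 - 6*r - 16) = r - 8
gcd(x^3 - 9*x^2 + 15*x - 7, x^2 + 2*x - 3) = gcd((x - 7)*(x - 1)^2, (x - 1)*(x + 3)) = x - 1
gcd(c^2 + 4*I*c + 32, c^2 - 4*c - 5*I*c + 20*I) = 1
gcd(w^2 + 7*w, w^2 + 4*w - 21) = w + 7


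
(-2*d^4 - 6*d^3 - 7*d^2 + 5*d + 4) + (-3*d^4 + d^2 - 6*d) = -5*d^4 - 6*d^3 - 6*d^2 - d + 4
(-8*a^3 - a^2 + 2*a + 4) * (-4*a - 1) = 32*a^4 + 12*a^3 - 7*a^2 - 18*a - 4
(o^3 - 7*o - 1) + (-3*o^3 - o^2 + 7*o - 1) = -2*o^3 - o^2 - 2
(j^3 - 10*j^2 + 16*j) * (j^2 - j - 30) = j^5 - 11*j^4 - 4*j^3 + 284*j^2 - 480*j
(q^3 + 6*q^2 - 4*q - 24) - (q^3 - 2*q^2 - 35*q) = 8*q^2 + 31*q - 24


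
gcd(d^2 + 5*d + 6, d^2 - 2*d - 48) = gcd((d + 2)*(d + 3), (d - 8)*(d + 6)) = 1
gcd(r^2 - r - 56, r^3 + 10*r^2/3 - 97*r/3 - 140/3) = r + 7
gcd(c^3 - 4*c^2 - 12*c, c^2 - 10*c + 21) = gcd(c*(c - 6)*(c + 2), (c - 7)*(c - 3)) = 1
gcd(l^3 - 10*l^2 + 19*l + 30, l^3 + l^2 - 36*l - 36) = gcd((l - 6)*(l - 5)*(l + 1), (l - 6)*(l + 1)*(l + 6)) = l^2 - 5*l - 6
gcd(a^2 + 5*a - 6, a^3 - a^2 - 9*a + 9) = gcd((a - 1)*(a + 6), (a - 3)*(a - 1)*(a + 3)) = a - 1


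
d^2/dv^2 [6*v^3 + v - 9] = 36*v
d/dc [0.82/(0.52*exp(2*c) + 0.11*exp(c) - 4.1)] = (-0.8528*exp(c) - 0.0902)*exp(c)/(0.52*exp(2*c) + 0.11*exp(c) - 4.1)^2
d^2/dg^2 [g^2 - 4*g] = 2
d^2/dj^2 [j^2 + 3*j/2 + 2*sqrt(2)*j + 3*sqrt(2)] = 2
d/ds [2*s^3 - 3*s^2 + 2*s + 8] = 6*s^2 - 6*s + 2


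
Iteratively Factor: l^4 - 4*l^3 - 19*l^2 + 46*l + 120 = (l - 5)*(l^3 + l^2 - 14*l - 24) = (l - 5)*(l - 4)*(l^2 + 5*l + 6) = (l - 5)*(l - 4)*(l + 2)*(l + 3)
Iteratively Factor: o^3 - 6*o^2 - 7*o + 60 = (o - 5)*(o^2 - o - 12) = (o - 5)*(o - 4)*(o + 3)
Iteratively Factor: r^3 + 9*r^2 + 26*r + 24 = (r + 2)*(r^2 + 7*r + 12) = (r + 2)*(r + 3)*(r + 4)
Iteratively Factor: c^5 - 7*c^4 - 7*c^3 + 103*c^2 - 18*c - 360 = (c - 3)*(c^4 - 4*c^3 - 19*c^2 + 46*c + 120) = (c - 5)*(c - 3)*(c^3 + c^2 - 14*c - 24) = (c - 5)*(c - 3)*(c + 2)*(c^2 - c - 12) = (c - 5)*(c - 4)*(c - 3)*(c + 2)*(c + 3)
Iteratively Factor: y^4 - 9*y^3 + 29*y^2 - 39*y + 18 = (y - 3)*(y^3 - 6*y^2 + 11*y - 6) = (y - 3)^2*(y^2 - 3*y + 2) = (y - 3)^2*(y - 2)*(y - 1)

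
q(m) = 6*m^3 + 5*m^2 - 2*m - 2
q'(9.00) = 1546.00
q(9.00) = 4759.00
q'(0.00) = -2.00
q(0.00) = -2.00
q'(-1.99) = 49.38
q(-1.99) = -25.50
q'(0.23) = 1.25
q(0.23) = -2.12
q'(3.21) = 215.57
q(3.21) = 241.56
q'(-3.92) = 235.40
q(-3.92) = -278.75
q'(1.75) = 70.62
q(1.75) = 41.97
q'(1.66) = 64.20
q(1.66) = 35.90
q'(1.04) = 27.87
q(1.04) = 8.08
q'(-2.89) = 119.44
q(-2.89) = -99.28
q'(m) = 18*m^2 + 10*m - 2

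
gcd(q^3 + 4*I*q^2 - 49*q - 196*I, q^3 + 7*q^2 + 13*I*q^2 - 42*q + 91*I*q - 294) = q + 7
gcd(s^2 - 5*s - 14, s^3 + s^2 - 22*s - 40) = s + 2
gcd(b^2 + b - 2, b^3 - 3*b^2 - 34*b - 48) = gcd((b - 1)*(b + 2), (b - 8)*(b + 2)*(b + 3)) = b + 2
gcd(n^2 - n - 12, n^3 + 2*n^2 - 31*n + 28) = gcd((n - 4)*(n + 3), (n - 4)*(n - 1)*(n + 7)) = n - 4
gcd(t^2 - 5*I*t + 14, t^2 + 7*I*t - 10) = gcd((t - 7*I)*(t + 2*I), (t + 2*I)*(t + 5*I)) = t + 2*I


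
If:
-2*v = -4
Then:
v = 2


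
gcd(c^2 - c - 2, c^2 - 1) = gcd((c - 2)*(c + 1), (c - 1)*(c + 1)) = c + 1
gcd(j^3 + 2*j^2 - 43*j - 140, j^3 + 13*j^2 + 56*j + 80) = j^2 + 9*j + 20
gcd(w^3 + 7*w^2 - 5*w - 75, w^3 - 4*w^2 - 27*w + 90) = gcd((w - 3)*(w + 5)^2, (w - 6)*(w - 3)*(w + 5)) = w^2 + 2*w - 15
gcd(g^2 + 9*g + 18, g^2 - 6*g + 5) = 1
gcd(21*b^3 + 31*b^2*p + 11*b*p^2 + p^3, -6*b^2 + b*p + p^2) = 3*b + p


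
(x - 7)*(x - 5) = x^2 - 12*x + 35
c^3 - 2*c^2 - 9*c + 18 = (c - 3)*(c - 2)*(c + 3)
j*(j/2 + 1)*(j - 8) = j^3/2 - 3*j^2 - 8*j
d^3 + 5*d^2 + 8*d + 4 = (d + 1)*(d + 2)^2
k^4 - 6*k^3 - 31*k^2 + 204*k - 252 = (k - 7)*(k - 3)*(k - 2)*(k + 6)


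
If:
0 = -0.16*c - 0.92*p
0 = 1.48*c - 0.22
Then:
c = 0.15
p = -0.03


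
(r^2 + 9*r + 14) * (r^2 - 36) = r^4 + 9*r^3 - 22*r^2 - 324*r - 504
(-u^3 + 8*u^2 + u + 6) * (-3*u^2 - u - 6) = 3*u^5 - 23*u^4 - 5*u^3 - 67*u^2 - 12*u - 36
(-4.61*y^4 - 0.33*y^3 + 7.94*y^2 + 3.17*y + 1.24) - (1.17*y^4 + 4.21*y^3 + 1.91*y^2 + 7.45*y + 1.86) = -5.78*y^4 - 4.54*y^3 + 6.03*y^2 - 4.28*y - 0.62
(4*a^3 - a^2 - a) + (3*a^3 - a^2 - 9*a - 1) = 7*a^3 - 2*a^2 - 10*a - 1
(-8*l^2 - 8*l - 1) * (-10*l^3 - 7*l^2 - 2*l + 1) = 80*l^5 + 136*l^4 + 82*l^3 + 15*l^2 - 6*l - 1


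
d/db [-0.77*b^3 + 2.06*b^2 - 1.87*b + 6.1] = -2.31*b^2 + 4.12*b - 1.87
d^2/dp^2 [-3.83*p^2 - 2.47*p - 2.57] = -7.66000000000000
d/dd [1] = 0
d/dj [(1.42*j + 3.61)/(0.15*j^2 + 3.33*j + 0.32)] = (0.213*j^2 + 4.7286*j - (0.3*j + 3.33)*(1.42*j + 3.61) + 0.4544)/(0.15*j^2 + 3.33*j + 0.32)^2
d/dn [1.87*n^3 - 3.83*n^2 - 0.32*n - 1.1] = 5.61*n^2 - 7.66*n - 0.32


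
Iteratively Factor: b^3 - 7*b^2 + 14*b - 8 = (b - 1)*(b^2 - 6*b + 8) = (b - 2)*(b - 1)*(b - 4)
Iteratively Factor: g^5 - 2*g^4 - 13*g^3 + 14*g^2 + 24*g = (g + 3)*(g^4 - 5*g^3 + 2*g^2 + 8*g) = (g + 1)*(g + 3)*(g^3 - 6*g^2 + 8*g) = g*(g + 1)*(g + 3)*(g^2 - 6*g + 8) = g*(g - 4)*(g + 1)*(g + 3)*(g - 2)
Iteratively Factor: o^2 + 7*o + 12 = (o + 4)*(o + 3)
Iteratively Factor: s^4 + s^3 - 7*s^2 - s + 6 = (s - 1)*(s^3 + 2*s^2 - 5*s - 6) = (s - 2)*(s - 1)*(s^2 + 4*s + 3) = (s - 2)*(s - 1)*(s + 1)*(s + 3)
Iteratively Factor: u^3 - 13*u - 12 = (u + 1)*(u^2 - u - 12) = (u + 1)*(u + 3)*(u - 4)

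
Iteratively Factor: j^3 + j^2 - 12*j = (j + 4)*(j^2 - 3*j) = j*(j + 4)*(j - 3)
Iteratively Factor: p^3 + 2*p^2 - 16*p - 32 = (p + 2)*(p^2 - 16) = (p - 4)*(p + 2)*(p + 4)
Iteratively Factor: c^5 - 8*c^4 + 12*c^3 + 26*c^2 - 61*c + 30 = (c - 1)*(c^4 - 7*c^3 + 5*c^2 + 31*c - 30) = (c - 5)*(c - 1)*(c^3 - 2*c^2 - 5*c + 6) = (c - 5)*(c - 1)^2*(c^2 - c - 6) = (c - 5)*(c - 3)*(c - 1)^2*(c + 2)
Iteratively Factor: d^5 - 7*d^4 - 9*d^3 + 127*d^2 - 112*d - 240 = (d - 4)*(d^4 - 3*d^3 - 21*d^2 + 43*d + 60) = (d - 4)*(d + 1)*(d^3 - 4*d^2 - 17*d + 60) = (d - 4)*(d - 3)*(d + 1)*(d^2 - d - 20) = (d - 5)*(d - 4)*(d - 3)*(d + 1)*(d + 4)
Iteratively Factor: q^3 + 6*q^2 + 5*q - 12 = (q + 3)*(q^2 + 3*q - 4) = (q - 1)*(q + 3)*(q + 4)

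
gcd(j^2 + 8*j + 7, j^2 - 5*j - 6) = j + 1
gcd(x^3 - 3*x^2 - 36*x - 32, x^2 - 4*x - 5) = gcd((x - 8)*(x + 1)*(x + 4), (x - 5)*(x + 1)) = x + 1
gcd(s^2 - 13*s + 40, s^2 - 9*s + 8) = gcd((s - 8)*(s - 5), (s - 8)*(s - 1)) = s - 8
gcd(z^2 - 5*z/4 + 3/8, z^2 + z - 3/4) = z - 1/2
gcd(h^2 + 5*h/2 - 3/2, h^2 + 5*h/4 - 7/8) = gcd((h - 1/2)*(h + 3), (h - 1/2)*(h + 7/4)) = h - 1/2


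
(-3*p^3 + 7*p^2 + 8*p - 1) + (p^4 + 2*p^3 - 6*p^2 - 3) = p^4 - p^3 + p^2 + 8*p - 4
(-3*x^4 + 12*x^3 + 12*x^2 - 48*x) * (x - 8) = -3*x^5 + 36*x^4 - 84*x^3 - 144*x^2 + 384*x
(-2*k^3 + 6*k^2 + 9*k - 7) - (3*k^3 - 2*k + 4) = -5*k^3 + 6*k^2 + 11*k - 11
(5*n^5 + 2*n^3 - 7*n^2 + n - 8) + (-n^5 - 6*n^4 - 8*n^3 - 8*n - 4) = 4*n^5 - 6*n^4 - 6*n^3 - 7*n^2 - 7*n - 12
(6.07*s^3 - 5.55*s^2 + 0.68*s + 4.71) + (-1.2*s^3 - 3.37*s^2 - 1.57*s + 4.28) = 4.87*s^3 - 8.92*s^2 - 0.89*s + 8.99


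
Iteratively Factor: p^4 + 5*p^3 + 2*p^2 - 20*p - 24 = (p + 2)*(p^3 + 3*p^2 - 4*p - 12) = (p + 2)^2*(p^2 + p - 6) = (p + 2)^2*(p + 3)*(p - 2)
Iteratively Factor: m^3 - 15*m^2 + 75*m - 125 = (m - 5)*(m^2 - 10*m + 25) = (m - 5)^2*(m - 5)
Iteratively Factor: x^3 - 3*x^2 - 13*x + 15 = (x - 5)*(x^2 + 2*x - 3) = (x - 5)*(x + 3)*(x - 1)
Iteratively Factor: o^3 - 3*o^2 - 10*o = (o)*(o^2 - 3*o - 10) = o*(o + 2)*(o - 5)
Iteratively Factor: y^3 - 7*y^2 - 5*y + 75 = (y + 3)*(y^2 - 10*y + 25) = (y - 5)*(y + 3)*(y - 5)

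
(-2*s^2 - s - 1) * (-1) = 2*s^2 + s + 1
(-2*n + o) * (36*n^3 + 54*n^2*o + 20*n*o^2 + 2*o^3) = -72*n^4 - 72*n^3*o + 14*n^2*o^2 + 16*n*o^3 + 2*o^4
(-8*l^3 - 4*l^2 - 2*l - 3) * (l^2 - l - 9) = -8*l^5 + 4*l^4 + 74*l^3 + 35*l^2 + 21*l + 27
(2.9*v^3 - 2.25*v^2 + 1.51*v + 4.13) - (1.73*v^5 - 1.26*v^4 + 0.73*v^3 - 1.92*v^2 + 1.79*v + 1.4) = -1.73*v^5 + 1.26*v^4 + 2.17*v^3 - 0.33*v^2 - 0.28*v + 2.73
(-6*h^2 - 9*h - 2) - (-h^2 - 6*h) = -5*h^2 - 3*h - 2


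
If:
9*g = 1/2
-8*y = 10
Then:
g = 1/18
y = -5/4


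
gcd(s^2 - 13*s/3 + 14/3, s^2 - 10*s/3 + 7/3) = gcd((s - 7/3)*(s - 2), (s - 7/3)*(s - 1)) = s - 7/3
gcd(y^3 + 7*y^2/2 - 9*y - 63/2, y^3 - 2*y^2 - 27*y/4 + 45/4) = y - 3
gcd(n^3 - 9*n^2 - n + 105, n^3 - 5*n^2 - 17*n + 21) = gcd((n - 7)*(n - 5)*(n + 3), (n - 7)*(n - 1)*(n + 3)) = n^2 - 4*n - 21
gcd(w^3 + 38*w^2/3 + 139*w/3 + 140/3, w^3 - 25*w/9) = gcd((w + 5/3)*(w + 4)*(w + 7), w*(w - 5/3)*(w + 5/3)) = w + 5/3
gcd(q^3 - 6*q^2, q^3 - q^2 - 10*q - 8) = 1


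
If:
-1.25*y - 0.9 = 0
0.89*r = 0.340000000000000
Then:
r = 0.38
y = -0.72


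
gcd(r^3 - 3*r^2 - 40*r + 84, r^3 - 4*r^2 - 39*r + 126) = r^2 - r - 42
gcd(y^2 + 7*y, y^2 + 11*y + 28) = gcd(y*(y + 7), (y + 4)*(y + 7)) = y + 7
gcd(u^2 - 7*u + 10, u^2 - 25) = u - 5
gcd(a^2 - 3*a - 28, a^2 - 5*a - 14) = a - 7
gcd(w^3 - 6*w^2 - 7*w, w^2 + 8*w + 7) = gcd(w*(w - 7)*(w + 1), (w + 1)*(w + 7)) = w + 1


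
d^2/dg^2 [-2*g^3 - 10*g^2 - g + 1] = -12*g - 20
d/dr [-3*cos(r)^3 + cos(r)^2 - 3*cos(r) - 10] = (9*cos(r)^2 - 2*cos(r) + 3)*sin(r)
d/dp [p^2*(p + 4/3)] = p*(9*p + 8)/3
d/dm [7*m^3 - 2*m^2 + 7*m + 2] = 21*m^2 - 4*m + 7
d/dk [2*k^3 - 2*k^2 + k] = 6*k^2 - 4*k + 1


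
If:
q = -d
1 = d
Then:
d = 1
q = -1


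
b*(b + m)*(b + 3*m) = b^3 + 4*b^2*m + 3*b*m^2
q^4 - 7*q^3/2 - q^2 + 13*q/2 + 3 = (q - 3)*(q - 2)*(q + 1/2)*(q + 1)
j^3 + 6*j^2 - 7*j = j*(j - 1)*(j + 7)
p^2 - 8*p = p*(p - 8)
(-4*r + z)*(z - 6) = -4*r*z + 24*r + z^2 - 6*z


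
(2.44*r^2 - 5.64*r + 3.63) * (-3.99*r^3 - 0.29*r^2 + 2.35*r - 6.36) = -9.7356*r^5 + 21.796*r^4 - 7.1141*r^3 - 29.8251*r^2 + 44.4009*r - 23.0868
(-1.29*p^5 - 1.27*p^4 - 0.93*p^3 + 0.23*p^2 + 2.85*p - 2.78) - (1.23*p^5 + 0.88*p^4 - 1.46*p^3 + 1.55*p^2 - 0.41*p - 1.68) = -2.52*p^5 - 2.15*p^4 + 0.53*p^3 - 1.32*p^2 + 3.26*p - 1.1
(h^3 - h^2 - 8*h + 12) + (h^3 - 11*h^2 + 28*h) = 2*h^3 - 12*h^2 + 20*h + 12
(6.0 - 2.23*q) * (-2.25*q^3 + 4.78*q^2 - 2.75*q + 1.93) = 5.0175*q^4 - 24.1594*q^3 + 34.8125*q^2 - 20.8039*q + 11.58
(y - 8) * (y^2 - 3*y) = y^3 - 11*y^2 + 24*y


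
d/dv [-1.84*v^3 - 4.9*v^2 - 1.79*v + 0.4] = -5.52*v^2 - 9.8*v - 1.79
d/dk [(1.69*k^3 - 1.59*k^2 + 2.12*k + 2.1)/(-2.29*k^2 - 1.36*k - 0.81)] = (-3.8701*k^4 - 4.5968*k^3 + 2.9105*k^2 + 12.1938*k + 1.1388)/(5.2441*k^4 + 6.2288*k^3 + 5.5594*k^2 + 2.2032*k + 0.6561)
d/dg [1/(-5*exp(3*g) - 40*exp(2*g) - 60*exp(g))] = (3*exp(2*g) + 16*exp(g) + 12)*exp(-g)/(5*(exp(2*g) + 8*exp(g) + 12)^2)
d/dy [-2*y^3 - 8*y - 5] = -6*y^2 - 8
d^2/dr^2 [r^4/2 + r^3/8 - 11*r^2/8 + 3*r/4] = 6*r^2 + 3*r/4 - 11/4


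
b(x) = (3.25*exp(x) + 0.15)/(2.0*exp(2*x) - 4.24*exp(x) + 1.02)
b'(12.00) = 0.00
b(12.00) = 0.00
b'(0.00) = -2.12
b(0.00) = -2.79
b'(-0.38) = 0.38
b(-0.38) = -2.51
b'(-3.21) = 0.22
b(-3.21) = 0.33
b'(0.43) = -31.84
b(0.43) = -6.67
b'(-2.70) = 0.47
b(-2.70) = 0.50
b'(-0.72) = 3.17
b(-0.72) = -3.04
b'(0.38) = -19.39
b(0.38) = -5.43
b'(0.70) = -135.66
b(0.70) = 11.31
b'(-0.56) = 1.51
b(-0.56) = -2.68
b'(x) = (3.25*exp(x) + 0.15)*(-4.0*exp(2*x) + 4.24*exp(x))/(2.0*exp(2*x) - 4.24*exp(x) + 1.02)^2 + 3.25*exp(x)/(2.0*exp(2*x) - 4.24*exp(x) + 1.02)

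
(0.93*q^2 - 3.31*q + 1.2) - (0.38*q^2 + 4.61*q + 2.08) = 0.55*q^2 - 7.92*q - 0.88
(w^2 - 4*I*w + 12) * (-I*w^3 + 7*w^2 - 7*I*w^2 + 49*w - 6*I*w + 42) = -I*w^5 + 3*w^4 - 7*I*w^4 + 21*w^3 - 46*I*w^3 + 102*w^2 - 280*I*w^2 + 588*w - 240*I*w + 504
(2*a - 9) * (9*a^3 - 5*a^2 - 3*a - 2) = 18*a^4 - 91*a^3 + 39*a^2 + 23*a + 18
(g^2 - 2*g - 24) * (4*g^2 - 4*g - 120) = 4*g^4 - 12*g^3 - 208*g^2 + 336*g + 2880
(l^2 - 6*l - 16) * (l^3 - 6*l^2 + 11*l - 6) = l^5 - 12*l^4 + 31*l^3 + 24*l^2 - 140*l + 96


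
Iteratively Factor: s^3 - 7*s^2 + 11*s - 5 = (s - 5)*(s^2 - 2*s + 1) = (s - 5)*(s - 1)*(s - 1)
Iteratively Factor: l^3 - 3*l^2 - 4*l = (l)*(l^2 - 3*l - 4) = l*(l - 4)*(l + 1)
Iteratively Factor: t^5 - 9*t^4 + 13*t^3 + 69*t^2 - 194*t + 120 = (t - 2)*(t^4 - 7*t^3 - t^2 + 67*t - 60) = (t - 5)*(t - 2)*(t^3 - 2*t^2 - 11*t + 12) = (t - 5)*(t - 2)*(t - 1)*(t^2 - t - 12) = (t - 5)*(t - 2)*(t - 1)*(t + 3)*(t - 4)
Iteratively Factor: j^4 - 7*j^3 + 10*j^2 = (j)*(j^3 - 7*j^2 + 10*j) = j^2*(j^2 - 7*j + 10) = j^2*(j - 5)*(j - 2)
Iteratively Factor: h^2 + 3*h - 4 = (h + 4)*(h - 1)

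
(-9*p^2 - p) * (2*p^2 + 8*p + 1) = -18*p^4 - 74*p^3 - 17*p^2 - p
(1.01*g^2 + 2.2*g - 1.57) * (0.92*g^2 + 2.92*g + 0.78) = 0.9292*g^4 + 4.9732*g^3 + 5.7674*g^2 - 2.8684*g - 1.2246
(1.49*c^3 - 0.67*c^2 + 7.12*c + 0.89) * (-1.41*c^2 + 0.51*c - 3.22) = -2.1009*c^5 + 1.7046*c^4 - 15.1787*c^3 + 4.5337*c^2 - 22.4725*c - 2.8658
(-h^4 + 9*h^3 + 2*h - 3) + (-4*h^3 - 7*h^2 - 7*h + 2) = -h^4 + 5*h^3 - 7*h^2 - 5*h - 1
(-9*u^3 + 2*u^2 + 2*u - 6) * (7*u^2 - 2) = -63*u^5 + 14*u^4 + 32*u^3 - 46*u^2 - 4*u + 12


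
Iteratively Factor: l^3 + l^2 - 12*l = (l)*(l^2 + l - 12) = l*(l - 3)*(l + 4)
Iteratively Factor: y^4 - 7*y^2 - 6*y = (y)*(y^3 - 7*y - 6) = y*(y - 3)*(y^2 + 3*y + 2) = y*(y - 3)*(y + 2)*(y + 1)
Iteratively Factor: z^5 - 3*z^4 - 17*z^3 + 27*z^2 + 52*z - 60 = (z + 2)*(z^4 - 5*z^3 - 7*z^2 + 41*z - 30) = (z - 5)*(z + 2)*(z^3 - 7*z + 6) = (z - 5)*(z + 2)*(z + 3)*(z^2 - 3*z + 2) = (z - 5)*(z - 1)*(z + 2)*(z + 3)*(z - 2)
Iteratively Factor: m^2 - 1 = (m - 1)*(m + 1)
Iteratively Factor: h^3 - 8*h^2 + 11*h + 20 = (h + 1)*(h^2 - 9*h + 20) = (h - 4)*(h + 1)*(h - 5)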